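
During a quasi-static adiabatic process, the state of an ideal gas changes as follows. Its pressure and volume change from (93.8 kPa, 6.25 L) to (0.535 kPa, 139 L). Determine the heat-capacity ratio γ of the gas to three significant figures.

γ ≈ 1.67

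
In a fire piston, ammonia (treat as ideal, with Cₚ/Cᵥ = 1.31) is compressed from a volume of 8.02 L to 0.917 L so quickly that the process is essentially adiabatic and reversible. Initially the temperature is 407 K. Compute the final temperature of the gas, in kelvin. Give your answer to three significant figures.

For a reversible adiabat TV^(γ−1) is constant, so T₂ = T₁ (V₁/V₂)^(γ−1).
T₂ = 407 × (8.02/0.917)^(0.31) = 797.2 K.

T₂ ≈ 797 K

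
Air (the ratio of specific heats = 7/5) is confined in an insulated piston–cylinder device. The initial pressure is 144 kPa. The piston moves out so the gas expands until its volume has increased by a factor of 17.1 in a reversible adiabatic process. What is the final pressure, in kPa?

P₂ ≈ 2.71 kPa

Adiabatic: P₁V₁^γ = P₂V₂^γ ⇒ P₂ = P₁ (V₁/V₂)^γ.
P₂ = 144 × (1/17.1)^(7/5) = 2.705 kPa.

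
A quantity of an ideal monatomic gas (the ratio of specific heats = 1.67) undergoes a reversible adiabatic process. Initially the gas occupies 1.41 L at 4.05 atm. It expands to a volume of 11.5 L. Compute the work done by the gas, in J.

W ≈ 652 J

P₂ = P₁(V₁/V₂)^γ = 4.05×(1.41/11.5)^(1.67) = 0.1217 atm.
For a reversible adiabat, W_by_gas = (P₁V₁ − P₂V₂)/(γ−1).
W_by = (410400×0.00141 − 12330×0.0115) / (0.67) = 652 J.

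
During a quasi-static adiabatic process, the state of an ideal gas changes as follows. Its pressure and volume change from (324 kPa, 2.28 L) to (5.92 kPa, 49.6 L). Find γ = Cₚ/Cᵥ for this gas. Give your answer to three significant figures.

γ ≈ 1.30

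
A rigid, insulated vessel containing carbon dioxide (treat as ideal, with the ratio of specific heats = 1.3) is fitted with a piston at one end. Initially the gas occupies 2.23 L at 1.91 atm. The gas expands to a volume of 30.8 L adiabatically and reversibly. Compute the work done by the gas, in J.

P₂ = P₁(V₁/V₂)^γ = 1.91×(2.23/30.8)^(1.3) = 0.06291 atm.
For a reversible adiabat, W_by_gas = (P₁V₁ − P₂V₂)/(γ−1).
W_by = (193500×0.00223 − 6374×0.0308) / (0.3) = 784.2 J.

W ≈ 784 J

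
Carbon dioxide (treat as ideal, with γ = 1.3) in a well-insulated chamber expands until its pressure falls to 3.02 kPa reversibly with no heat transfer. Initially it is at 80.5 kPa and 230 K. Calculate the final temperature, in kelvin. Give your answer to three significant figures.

T₂ ≈ 108 K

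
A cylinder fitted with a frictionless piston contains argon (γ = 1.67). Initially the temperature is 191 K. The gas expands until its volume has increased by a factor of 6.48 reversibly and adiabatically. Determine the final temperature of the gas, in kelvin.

T₂ ≈ 54.6 K

Adiabatic: T₁V₁^(γ−1) = T₂V₂^(γ−1) ⇒ T₂ = T₁ (V₁/V₂)^(γ−1).
T₂ = 191 × (1/6.48)^(0.67) = 54.61 K.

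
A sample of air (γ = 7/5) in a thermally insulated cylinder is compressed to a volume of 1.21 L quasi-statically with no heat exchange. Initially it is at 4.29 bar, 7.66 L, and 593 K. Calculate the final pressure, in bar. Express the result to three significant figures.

P₂ ≈ 56.8 bar

Since PV^γ is constant along a reversible adiabat, P₂ = P₁ (V₁/V₂)^γ.
P₂ = 4.29 × (7.66/1.21)^(7/5) = 56.82 bar.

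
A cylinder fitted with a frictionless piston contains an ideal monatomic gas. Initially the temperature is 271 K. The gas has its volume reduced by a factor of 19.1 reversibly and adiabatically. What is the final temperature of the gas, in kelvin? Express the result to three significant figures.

T₂ ≈ 1940 K

For a reversible adiabat TV^(γ−1) is constant, so T₂ = T₁ (V₁/V₂)^(γ−1).
For a monatomic ideal gas γ = 5/3, so γ−1 = 2/3.
T₂ = 271 × 19.1^(2/3) = 1936 K.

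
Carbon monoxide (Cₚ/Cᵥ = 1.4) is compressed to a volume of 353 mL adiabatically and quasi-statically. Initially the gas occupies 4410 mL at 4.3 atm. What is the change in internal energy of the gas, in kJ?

P₂ = P₁(V₁/V₂)^γ = 4.3×(4410/353)^(1.4) = 147.5 atm.
For a reversible adiabat, W_by_gas = (P₁V₁ − P₂V₂)/(γ−1).
W_by = (435700×0.00441 − 1.495×10^7×0.000353) / (0.4) = -8386 J.
Q = 0 ⇒ ΔU = −W_by = 8386 J.

ΔU ≈ 8.39 kJ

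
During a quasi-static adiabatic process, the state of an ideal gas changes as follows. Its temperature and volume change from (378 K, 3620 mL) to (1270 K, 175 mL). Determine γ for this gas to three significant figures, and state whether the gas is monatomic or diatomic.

TV^(γ−1) = const ⇒ γ − 1 = ln(T₂/T₁) / ln(V₁/V₂).
γ = 1 + ln(1270/378) / ln(3620/175) = 1.4.
γ ≈ 1.40 is close to 7/5, so the gas is diatomic.

γ ≈ 1.40; diatomic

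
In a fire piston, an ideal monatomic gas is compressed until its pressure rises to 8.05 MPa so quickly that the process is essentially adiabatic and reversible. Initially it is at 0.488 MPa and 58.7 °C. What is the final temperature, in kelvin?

T₂ ≈ 1020 K

Along an adiabat T P^((1−γ)/γ) is constant, so T₂ = T₁ (P₂/P₁)^((γ−1)/γ).
For a monatomic ideal gas γ = 5/3, so (γ−1)/γ = 2/5.
T₁ = 58.7 °C = 331.8 K.
T₂ = 331.8 × (8.05/0.488)^(2/5) = 1018 K.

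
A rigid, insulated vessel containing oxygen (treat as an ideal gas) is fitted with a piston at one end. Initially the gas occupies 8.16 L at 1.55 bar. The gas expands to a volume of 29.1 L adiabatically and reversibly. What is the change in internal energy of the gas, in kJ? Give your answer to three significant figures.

γ = 7/5 for a diatomic ideal gas.
P₂ = P₁(V₁/V₂)^γ = 1.55×(8.16/29.1)^(7/5) = 0.2614 bar.
For a reversible adiabat, W_by_gas = (P₁V₁ − P₂V₂)/(γ−1).
W_by = (155000×0.00816 − 26140×0.0291) / (2/5) = 1261 J.
Q = 0 ⇒ ΔU = −W_by = -1261 J.

ΔU ≈ -1.26 kJ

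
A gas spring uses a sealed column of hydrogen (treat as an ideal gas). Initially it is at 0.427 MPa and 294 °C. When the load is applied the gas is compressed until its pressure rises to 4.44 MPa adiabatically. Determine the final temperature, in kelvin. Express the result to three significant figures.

T₂ ≈ 1110 K

Along an adiabat T P^((1−γ)/γ) is constant, so T₂ = T₁ (P₂/P₁)^((γ−1)/γ).
For a diatomic ideal gas γ = 7/5, so (γ−1)/γ = 2/7.
T₁ = 294 °C = 567.1 K.
T₂ = 567.1 × (4.44/0.427)^(2/7) = 1107 K.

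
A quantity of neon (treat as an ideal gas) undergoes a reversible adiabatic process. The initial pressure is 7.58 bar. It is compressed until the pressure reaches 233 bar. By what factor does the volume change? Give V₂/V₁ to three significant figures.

V₂/V₁ ≈ 0.128

From PV^γ = const, V₂/V₁ = (P₁/P₂)^(1/γ).
For a monatomic ideal gas γ = 5/3.
V₂/V₁ = (7.58/233)^(3/5) = 0.1281.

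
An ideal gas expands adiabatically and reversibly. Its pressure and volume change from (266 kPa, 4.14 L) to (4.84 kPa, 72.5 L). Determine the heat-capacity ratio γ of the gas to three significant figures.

PV^γ = const ⇒ γ = ln(P₂/P₁) / ln(V₁/V₂).
γ = ln(4.84/266) / ln(4.14/72.5) = 1.399.

γ ≈ 1.40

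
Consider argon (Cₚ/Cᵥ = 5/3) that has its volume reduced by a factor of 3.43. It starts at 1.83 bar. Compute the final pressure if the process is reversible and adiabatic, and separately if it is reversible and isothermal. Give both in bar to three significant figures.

adiabatic: 14.3 bar; isothermal: 6.28 bar

Isothermal: P₂ = P₁(V₁/V₂) = 1.83×3.43 = 6.277 bar.
Adiabatic: P₂ = P₁(V₁/V₂)^γ = 1.83×3.43^(5/3) = 14.28 bar.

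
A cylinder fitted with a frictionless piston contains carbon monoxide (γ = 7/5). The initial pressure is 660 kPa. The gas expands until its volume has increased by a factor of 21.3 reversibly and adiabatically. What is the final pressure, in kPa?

P₂ ≈ 9.12 kPa

Adiabatic: P₁V₁^γ = P₂V₂^γ ⇒ P₂ = P₁ (V₁/V₂)^γ.
P₂ = 660 × (1/21.3)^(7/5) = 9.116 kPa.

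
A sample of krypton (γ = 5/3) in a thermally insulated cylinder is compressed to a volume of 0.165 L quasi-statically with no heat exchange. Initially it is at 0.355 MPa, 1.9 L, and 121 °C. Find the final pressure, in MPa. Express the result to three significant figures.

P₂ ≈ 20.8 MPa

Since PV^γ is constant along a reversible adiabat, P₂ = P₁ (V₁/V₂)^γ.
P₂ = 0.355 × (1.9/0.165)^(5/3) = 20.85 MPa.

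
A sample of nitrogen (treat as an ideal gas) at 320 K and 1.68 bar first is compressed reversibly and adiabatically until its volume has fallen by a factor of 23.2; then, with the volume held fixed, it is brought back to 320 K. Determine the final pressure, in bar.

P₃ ≈ 39.0 bar

For a diatomic ideal gas γ = 7/5.
Adiabatic step (PV^γ = const): P₂ = 1.68×23.2^(7/5) = 137.1 bar; T₂ = 320×23.2^(2/5) = 1125 K.
Isochoric: P₃ = P₂(T₃/T₂) = 137.1 × (320/1125) = 38.98 bar.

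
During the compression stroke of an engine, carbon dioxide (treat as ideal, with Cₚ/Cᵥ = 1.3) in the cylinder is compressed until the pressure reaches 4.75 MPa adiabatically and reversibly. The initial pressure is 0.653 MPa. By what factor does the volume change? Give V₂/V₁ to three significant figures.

V₂/V₁ ≈ 0.217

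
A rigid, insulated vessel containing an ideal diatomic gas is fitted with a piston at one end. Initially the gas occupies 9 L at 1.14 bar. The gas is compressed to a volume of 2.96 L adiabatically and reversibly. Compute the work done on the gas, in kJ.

γ = 7/5 for a diatomic ideal gas.
P₂ = P₁(V₁/V₂)^γ = 1.14×(9/2.96)^(7/5) = 5.408 bar.
For a reversible adiabat, W_by_gas = (P₁V₁ − P₂V₂)/(γ−1).
W_by = (114000×0.009 − 540800×0.00296) / (2/5) = -1437 J.
W_on_gas = −W_by = 1437 J.

W ≈ 1.44 kJ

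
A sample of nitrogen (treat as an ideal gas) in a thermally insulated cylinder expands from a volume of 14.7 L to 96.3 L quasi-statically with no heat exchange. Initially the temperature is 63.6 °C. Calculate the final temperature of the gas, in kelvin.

T₂ ≈ 159 K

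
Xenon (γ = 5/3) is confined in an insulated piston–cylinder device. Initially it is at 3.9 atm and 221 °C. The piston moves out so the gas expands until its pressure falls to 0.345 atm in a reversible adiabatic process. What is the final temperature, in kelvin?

Along an adiabat T P^((1−γ)/γ) is constant, so T₂ = T₁ (P₂/P₁)^((γ−1)/γ).
T₁ = 221 °C = 494.1 K.
T₂ = 494.1 × (0.345/3.9)^(2/5) = 187.3 K.

T₂ ≈ 187 K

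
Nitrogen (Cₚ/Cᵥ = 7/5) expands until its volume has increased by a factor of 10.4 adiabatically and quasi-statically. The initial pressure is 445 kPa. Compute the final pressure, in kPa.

Since PV^γ is constant along a reversible adiabat, P₂ = P₁ (V₁/V₂)^γ.
P₂ = 445 × (1/10.4)^(7/5) = 16.77 kPa.

P₂ ≈ 16.8 kPa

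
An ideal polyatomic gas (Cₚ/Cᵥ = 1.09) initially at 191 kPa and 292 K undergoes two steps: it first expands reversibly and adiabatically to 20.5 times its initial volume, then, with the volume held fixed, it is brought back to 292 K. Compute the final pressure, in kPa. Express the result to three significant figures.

Adiabatic step (PV^γ = const): P₂ = 191×(1/20.5)^(1.09) = 7.099 kPa; T₂ = 292×(1/20.5)^(0.09) = 222.5 K.
Isochoric: P₃ = P₂(T₃/T₂) = 7.099 × (292/222.5) = 9.317 kPa.

P₃ ≈ 9.32 kPa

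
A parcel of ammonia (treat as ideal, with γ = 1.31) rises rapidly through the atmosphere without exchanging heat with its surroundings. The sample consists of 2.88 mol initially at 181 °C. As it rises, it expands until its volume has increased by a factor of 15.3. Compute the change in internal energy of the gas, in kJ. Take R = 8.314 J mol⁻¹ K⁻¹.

ΔU ≈ -20.0 kJ

Adiabatic: T₁V₁^(γ−1) = T₂V₂^(γ−1) ⇒ T₂ = T₁ (V₁/V₂)^(γ−1).
T₁ = 181 °C = 454.1 K.
T₂ = 454.1 × (1/15.3)^(0.31) = 195 K.
Q = 0, so ΔU = W_on_gas = nCᵥΔT with Cᵥ = R/(γ−1) = 26.82 J/(mol·K).
ΔU = 2.88 × 26.82 × (195 − 454.1) = -20020 J.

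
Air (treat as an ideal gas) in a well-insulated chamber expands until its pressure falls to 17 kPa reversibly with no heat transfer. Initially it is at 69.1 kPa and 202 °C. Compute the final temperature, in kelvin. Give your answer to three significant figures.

T₂ ≈ 318 K

Along an adiabat T P^((1−γ)/γ) is constant, so T₂ = T₁ (P₂/P₁)^((γ−1)/γ).
For a diatomic ideal gas γ = 7/5, so (γ−1)/γ = 2/7.
T₁ = 202 °C = 475.1 K.
T₂ = 475.1 × (17/69.1)^(2/7) = 318.3 K.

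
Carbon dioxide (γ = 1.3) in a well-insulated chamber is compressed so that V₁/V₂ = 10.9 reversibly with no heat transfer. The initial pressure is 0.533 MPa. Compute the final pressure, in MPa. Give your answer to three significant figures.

P₂ ≈ 11.9 MPa

Adiabatic: P₁V₁^γ = P₂V₂^γ ⇒ P₂ = P₁ (V₁/V₂)^γ.
P₂ = 0.533 × 10.9^(1.3) = 11.9 MPa.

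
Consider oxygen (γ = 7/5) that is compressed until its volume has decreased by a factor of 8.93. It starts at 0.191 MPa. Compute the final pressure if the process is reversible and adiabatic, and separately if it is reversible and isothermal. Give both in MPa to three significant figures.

adiabatic: 4.09 MPa; isothermal: 1.71 MPa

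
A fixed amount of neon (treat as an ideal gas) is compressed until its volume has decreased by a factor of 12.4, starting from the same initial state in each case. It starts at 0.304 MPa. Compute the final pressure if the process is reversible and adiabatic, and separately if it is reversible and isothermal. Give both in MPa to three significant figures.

adiabatic: 20.2 MPa; isothermal: 3.77 MPa

For a monatomic ideal gas γ = 5/3.
Isothermal: P₂ = P₁(V₁/V₂) = 0.304×12.4 = 3.77 MPa.
Adiabatic: P₂ = P₁(V₁/V₂)^γ = 0.304×12.4^(5/3) = 20.19 MPa.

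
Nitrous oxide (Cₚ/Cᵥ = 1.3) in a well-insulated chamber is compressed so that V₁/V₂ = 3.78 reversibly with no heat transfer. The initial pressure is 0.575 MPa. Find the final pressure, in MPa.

P₂ ≈ 3.24 MPa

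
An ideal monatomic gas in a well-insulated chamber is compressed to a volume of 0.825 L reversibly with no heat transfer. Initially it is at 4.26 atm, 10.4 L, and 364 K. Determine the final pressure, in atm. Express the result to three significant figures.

P₂ ≈ 291 atm

Adiabatic: P₁V₁^γ = P₂V₂^γ ⇒ P₂ = P₁ (V₁/V₂)^γ.
γ = 5/3 for a monatomic ideal gas.
P₂ = 4.26 × (10.4/0.825)^(5/3) = 290.9 atm.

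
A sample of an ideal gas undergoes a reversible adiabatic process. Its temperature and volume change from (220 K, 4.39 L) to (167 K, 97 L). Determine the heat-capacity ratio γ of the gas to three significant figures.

TV^(γ−1) = const ⇒ γ − 1 = ln(T₂/T₁) / ln(V₁/V₂).
γ = 1 + ln(167/220) / ln(4.39/97) = 1.089.

γ ≈ 1.09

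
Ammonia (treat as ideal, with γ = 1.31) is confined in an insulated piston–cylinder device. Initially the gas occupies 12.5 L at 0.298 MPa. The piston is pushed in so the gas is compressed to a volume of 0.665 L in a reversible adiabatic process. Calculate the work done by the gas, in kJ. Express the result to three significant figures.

W ≈ -17.8 kJ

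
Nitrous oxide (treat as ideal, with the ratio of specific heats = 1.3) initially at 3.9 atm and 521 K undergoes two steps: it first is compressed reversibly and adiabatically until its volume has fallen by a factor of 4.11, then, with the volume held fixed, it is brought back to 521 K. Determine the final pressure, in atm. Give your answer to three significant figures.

Adiabatic step (PV^γ = const): P₂ = 3.9×4.11^(1.3) = 24.49 atm; T₂ = 521×4.11^(0.3) = 796.1 K.
Isochoric: P₃ = P₂(T₃/T₂) = 24.49 × (521/796.1) = 16.03 atm.

P₃ ≈ 16.0 atm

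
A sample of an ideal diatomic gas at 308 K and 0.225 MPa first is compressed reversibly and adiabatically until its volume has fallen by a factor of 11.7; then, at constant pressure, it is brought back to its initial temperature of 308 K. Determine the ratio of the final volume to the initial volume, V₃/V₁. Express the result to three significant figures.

V₃/V₁ ≈ 0.0320

For a diatomic ideal gas γ = 7/5.
Adiabatic step: V₂/V₁ = 0.08547; T₂ = T₁·11.7^(2/5) = 823.8 K.
Isobaric step: V₃/V₂ = T₃/T₂ = 308/823.8.
V₃/V₁ = (V₂/V₁)(V₃/V₂) = 0.08547 × (308/823.8) = 0.03196.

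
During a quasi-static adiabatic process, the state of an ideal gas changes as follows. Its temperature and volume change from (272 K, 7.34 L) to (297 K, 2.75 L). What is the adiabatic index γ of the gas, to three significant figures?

γ ≈ 1.09

TV^(γ−1) = const ⇒ γ − 1 = ln(T₂/T₁) / ln(V₁/V₂).
γ = 1 + ln(297/272) / ln(7.34/2.75) = 1.09.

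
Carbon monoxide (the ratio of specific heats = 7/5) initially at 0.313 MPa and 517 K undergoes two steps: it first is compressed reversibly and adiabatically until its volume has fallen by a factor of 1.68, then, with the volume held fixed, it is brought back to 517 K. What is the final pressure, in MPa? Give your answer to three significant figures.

Adiabatic step (PV^γ = const): P₂ = 0.313×1.68^(7/5) = 0.6471 MPa; T₂ = 517×1.68^(2/5) = 636.2 K.
Isochoric: P₃ = P₂(T₃/T₂) = 0.6471 × (517/636.2) = 0.5258 MPa.

P₃ ≈ 0.526 MPa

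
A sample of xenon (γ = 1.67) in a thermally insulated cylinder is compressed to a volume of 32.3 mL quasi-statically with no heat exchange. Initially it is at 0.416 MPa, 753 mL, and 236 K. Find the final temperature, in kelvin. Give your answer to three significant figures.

For a reversible adiabat TV^(γ−1) is constant, so T₂ = T₁ (V₁/V₂)^(γ−1).
T₂ = 236 × (753/32.3)^(0.67) = 1946 K.

T₂ ≈ 1950 K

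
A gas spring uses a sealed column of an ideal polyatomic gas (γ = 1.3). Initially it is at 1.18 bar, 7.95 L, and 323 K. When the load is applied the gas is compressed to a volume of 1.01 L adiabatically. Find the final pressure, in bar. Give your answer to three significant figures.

P₂ ≈ 17.2 bar

Adiabatic: P₁V₁^γ = P₂V₂^γ ⇒ P₂ = P₁ (V₁/V₂)^γ.
P₂ = 1.18 × (7.95/1.01)^(1.3) = 17.25 bar.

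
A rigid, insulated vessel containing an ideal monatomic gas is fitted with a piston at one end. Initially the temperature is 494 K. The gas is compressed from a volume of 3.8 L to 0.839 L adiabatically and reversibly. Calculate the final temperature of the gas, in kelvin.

T₂ ≈ 1350 K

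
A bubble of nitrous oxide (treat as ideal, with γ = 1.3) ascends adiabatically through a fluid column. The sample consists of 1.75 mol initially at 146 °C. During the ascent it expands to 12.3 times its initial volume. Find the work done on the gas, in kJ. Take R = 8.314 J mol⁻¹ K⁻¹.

W ≈ -10.8 kJ

For a reversible adiabat TV^(γ−1) is constant, so T₂ = T₁ (V₁/V₂)^(γ−1).
T₁ = 146 °C = 419.1 K.
T₂ = 419.1 × (1/12.3)^(0.3) = 197.4 K.
Q = 0, so ΔU = W_on_gas = nCᵥΔT with Cᵥ = R/(γ−1) = 27.71 J/(mol·K).
ΔU = 1.75 × 27.71 × (197.4 − 419.1) = -10750 J.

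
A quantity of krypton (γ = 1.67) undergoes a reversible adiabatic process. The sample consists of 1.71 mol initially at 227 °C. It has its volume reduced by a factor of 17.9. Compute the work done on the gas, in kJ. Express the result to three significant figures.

W ≈ 62.7 kJ

Adiabatic: T₁V₁^(γ−1) = T₂V₂^(γ−1) ⇒ T₂ = T₁ (V₁/V₂)^(γ−1).
T₁ = 227 °C = 500.1 K.
T₂ = 500.1 × 17.9^(0.67) = 3456 K.
Q = 0, so ΔU = W_on_gas = nCᵥΔT with Cᵥ = R/(γ−1) = 12.41 J/(mol·K).
ΔU = 1.71 × 12.41 × (3456 − 500.1) = 62710 J.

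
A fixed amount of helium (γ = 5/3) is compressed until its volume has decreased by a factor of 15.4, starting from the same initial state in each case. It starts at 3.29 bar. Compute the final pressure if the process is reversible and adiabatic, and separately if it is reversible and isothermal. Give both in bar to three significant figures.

adiabatic: 314 bar; isothermal: 50.7 bar

Isothermal: P₂ = P₁(V₁/V₂) = 3.29×15.4 = 50.67 bar.
Adiabatic: P₂ = P₁(V₁/V₂)^γ = 3.29×15.4^(5/3) = 313.6 bar.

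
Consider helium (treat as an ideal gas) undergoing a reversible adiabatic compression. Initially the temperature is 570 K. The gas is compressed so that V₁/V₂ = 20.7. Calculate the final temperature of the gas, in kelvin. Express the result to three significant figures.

For a reversible adiabat TV^(γ−1) is constant, so T₂ = T₁ (V₁/V₂)^(γ−1).
For a monatomic ideal gas γ = 5/3, so γ−1 = 2/3.
T₂ = 570 × 20.7^(2/3) = 4297 K.

T₂ ≈ 4300 K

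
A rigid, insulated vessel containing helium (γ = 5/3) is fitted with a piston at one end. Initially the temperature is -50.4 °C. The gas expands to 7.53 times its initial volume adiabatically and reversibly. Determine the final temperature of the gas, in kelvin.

T₂ ≈ 58.0 K

For a reversible adiabat TV^(γ−1) is constant, so T₂ = T₁ (V₁/V₂)^(γ−1).
T₁ = -50.4 °C = 222.7 K.
T₂ = 222.7 × (1/7.53)^(2/3) = 57.98 K.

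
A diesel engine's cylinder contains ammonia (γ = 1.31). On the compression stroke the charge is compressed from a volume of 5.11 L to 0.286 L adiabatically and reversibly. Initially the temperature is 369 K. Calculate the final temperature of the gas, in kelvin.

Adiabatic: T₁V₁^(γ−1) = T₂V₂^(γ−1) ⇒ T₂ = T₁ (V₁/V₂)^(γ−1).
T₂ = 369 × (5.11/0.286)^(0.31) = 901.9 K.

T₂ ≈ 902 K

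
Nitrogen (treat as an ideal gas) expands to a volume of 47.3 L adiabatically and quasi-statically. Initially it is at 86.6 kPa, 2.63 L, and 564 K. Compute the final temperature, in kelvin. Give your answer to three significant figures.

T₂ ≈ 178 K

For a reversible adiabat TV^(γ−1) is constant, so T₂ = T₁ (V₁/V₂)^(γ−1).
γ = 7/5 for a diatomic ideal gas.
T₂ = 564 × (2.63/47.3)^(2/5) = 177.5 K.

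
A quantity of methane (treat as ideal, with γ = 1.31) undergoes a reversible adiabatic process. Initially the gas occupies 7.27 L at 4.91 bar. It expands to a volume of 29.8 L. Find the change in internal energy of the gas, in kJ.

P₂ = P₁(V₁/V₂)^γ = 4.91×(7.27/29.8)^(1.31) = 0.7735 bar.
For a reversible adiabat, W_by_gas = (P₁V₁ − P₂V₂)/(γ−1).
W_by = (491000×0.00727 − 77350×0.0298) / (0.31) = 4079 J.
Q = 0 ⇒ ΔU = −W_by = -4079 J.

ΔU ≈ -4.08 kJ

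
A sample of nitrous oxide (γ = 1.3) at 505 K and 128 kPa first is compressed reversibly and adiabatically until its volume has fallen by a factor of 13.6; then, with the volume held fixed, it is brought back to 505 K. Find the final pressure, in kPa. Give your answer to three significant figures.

P₃ ≈ 1740 kPa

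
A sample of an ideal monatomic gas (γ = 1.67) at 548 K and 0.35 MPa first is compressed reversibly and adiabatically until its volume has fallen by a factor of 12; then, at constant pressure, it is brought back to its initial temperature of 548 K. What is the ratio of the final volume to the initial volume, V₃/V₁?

V₃/V₁ ≈ 0.0158

Adiabatic step: V₂/V₁ = 0.08333; T₂ = T₁·12^(0.67) = 2896 K.
Isobaric step: V₃/V₂ = T₃/T₂ = 548/2896.
V₃/V₁ = (V₂/V₁)(V₃/V₂) = 0.08333 × (548/2896) = 0.01577.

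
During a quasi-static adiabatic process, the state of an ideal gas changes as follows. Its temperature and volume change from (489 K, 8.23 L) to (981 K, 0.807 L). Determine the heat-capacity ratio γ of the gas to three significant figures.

TV^(γ−1) = const ⇒ γ − 1 = ln(T₂/T₁) / ln(V₁/V₂).
γ = 1 + ln(981/489) / ln(8.23/0.807) = 1.3.

γ ≈ 1.30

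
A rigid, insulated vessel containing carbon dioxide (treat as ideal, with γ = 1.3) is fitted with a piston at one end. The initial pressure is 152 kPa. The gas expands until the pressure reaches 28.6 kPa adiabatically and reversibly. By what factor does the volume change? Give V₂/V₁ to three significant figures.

From PV^γ = const, V₂/V₁ = (P₁/P₂)^(1/γ).
V₂/V₁ = (152/28.6)^(0.769) = 3.615.

V₂/V₁ ≈ 3.61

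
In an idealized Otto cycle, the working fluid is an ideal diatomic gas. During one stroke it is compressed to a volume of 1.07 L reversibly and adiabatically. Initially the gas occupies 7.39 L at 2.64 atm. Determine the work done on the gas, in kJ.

W ≈ 5.76 kJ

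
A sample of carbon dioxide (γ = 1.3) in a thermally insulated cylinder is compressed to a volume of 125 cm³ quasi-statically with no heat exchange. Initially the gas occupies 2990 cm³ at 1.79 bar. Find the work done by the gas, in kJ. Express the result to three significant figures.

P₂ = P₁(V₁/V₂)^γ = 1.79×(2990/125)^(1.3) = 111 bar.
For a reversible adiabat, W_by_gas = (P₁V₁ − P₂V₂)/(γ−1).
W_by = (179000×0.00299 − 1.11×10^7×0.000125) / (0.3) = -2840 J.

W ≈ -2.84 kJ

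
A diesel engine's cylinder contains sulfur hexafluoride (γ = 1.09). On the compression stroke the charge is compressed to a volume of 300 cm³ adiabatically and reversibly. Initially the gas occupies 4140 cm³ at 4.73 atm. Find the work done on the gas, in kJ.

W ≈ 5.87 kJ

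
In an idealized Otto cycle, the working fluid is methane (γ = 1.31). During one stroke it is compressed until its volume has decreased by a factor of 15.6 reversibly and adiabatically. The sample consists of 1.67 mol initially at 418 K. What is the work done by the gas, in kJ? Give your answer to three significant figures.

W ≈ -25.2 kJ

For a reversible adiabat TV^(γ−1) is constant, so T₂ = T₁ (V₁/V₂)^(γ−1).
T₂ = 418 × 15.6^(0.31) = 979.6 K.
Q = 0, so ΔU = W_on_gas = nCᵥΔT with Cᵥ = R/(γ−1) = 26.82 J/(mol·K).
ΔU = 1.67 × 26.82 × (979.6 − 418) = 25150 J.
Work done by the gas = −ΔU = -25150 J.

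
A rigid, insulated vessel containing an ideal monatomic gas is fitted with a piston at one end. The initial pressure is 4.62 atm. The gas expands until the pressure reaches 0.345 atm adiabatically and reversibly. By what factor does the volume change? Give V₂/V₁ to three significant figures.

V₂/V₁ ≈ 4.74

From PV^γ = const, V₂/V₁ = (P₁/P₂)^(1/γ).
For a monatomic ideal gas γ = 5/3.
V₂/V₁ = (4.62/0.345)^(3/5) = 4.743.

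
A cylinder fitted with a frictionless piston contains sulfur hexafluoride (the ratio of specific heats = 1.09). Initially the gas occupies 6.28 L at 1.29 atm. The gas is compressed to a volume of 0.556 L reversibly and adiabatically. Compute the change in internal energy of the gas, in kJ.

ΔU ≈ 2.22 kJ

P₂ = P₁(V₁/V₂)^γ = 1.29×(6.28/0.556)^(1.09) = 18.12 atm.
For a reversible adiabat, W_by_gas = (P₁V₁ − P₂V₂)/(γ−1).
W_by = (130700×0.00628 − 1.836×10^6×0.000556) / (0.09) = -2224 J.
Q = 0 ⇒ ΔU = −W_by = 2224 J.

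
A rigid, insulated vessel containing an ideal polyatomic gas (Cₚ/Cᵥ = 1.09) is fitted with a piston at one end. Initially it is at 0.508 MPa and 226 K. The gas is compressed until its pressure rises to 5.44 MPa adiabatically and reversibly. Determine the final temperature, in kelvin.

T₂ ≈ 275 K

Along an adiabat T P^((1−γ)/γ) is constant, so T₂ = T₁ (P₂/P₁)^((γ−1)/γ).
T₂ = 226 × (5.44/0.508)^(0.0826) = 274.9 K.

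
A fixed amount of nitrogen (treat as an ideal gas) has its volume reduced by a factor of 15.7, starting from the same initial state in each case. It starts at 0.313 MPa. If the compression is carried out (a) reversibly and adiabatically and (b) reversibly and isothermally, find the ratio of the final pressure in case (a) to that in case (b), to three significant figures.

P_adiabatic / P_isothermal ≈ 3.01

For a diatomic ideal gas γ = 7/5.
Isothermal: P_b = P₁(V₁/V₂) = 0.313×15.7.
Adiabatic: P_a = P₁(V₁/V₂)^γ = 0.313×15.7^(7/5).
P_a/P_b = (V₁/V₂)^(γ−1) = 15.7^(2/5) = 3.009.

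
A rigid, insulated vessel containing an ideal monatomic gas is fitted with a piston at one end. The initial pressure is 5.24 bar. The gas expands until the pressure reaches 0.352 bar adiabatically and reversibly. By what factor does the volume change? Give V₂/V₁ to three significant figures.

V₂/V₁ ≈ 5.05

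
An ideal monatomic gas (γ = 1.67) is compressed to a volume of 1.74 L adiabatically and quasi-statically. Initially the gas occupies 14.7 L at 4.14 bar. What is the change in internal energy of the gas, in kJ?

P₂ = P₁(V₁/V₂)^γ = 4.14×(14.7/1.74)^(1.67) = 146.1 bar.
For a reversible adiabat, W_by_gas = (P₁V₁ − P₂V₂)/(γ−1).
W_by = (414000×0.0147 − 1.461×10^7×0.00174) / (0.67) = -28860 J.
Q = 0 ⇒ ΔU = −W_by = 28860 J.

ΔU ≈ 28.9 kJ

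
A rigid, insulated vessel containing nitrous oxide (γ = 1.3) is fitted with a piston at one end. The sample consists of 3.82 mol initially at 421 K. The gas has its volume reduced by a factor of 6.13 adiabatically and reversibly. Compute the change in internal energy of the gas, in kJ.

Adiabatic: T₁V₁^(γ−1) = T₂V₂^(γ−1) ⇒ T₂ = T₁ (V₁/V₂)^(γ−1).
T₂ = 421 × 6.13^(0.3) = 725.3 K.
Q = 0, so ΔU = W_on_gas = nCᵥΔT with Cᵥ = R/(γ−1) = 27.71 J/(mol·K).
ΔU = 3.82 × 27.71 × (725.3 − 421) = 32220 J.

ΔU ≈ 32.2 kJ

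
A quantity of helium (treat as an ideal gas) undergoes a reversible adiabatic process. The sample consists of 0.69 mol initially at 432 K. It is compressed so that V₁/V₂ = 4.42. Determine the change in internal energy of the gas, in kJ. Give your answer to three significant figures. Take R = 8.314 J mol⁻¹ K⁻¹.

Adiabatic: T₁V₁^(γ−1) = T₂V₂^(γ−1) ⇒ T₂ = T₁ (V₁/V₂)^(γ−1).
γ = 5/3 for a monatomic ideal gas, so γ−1 = 2/3.
T₂ = 432 × 4.42^(2/3) = 1163 K.
Q = 0, so ΔU = W_on_gas = nCᵥΔT with Cᵥ = R/(γ−1) = 12.47 J/(mol·K).
ΔU = 0.69 × 12.47 × (1163 − 432) = 6295 J.

ΔU ≈ 6.29 kJ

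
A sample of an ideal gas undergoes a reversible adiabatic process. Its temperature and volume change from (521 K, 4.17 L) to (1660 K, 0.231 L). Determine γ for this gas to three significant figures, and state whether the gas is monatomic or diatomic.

γ ≈ 1.40; diatomic

TV^(γ−1) = const ⇒ γ − 1 = ln(T₂/T₁) / ln(V₁/V₂).
γ = 1 + ln(1660/521) / ln(4.17/0.231) = 1.401.
γ ≈ 1.40 is close to 7/5, so the gas is diatomic.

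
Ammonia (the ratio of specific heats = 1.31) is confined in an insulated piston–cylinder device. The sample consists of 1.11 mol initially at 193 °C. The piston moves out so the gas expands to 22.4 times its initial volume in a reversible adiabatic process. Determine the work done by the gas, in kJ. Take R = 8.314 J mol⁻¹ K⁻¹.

W ≈ 8.58 kJ

Adiabatic: T₁V₁^(γ−1) = T₂V₂^(γ−1) ⇒ T₂ = T₁ (V₁/V₂)^(γ−1).
T₁ = 193 °C = 466.1 K.
T₂ = 466.1 × (1/22.4)^(0.31) = 177.8 K.
Q = 0, so ΔU = W_on_gas = nCᵥΔT with Cᵥ = R/(γ−1) = 26.82 J/(mol·K).
ΔU = 1.11 × 26.82 × (177.8 − 466.1) = -8584 J.
Work done by the gas = −ΔU = 8584 J.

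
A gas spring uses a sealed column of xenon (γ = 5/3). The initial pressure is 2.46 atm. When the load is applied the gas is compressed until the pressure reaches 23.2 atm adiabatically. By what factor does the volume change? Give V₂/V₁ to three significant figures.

V₂/V₁ ≈ 0.260

From PV^γ = const, V₂/V₁ = (P₁/P₂)^(1/γ).
V₂/V₁ = (2.46/23.2)^(3/5) = 0.2602.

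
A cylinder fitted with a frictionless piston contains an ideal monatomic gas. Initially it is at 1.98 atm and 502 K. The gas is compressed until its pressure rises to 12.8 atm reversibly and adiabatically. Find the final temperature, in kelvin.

Adiabatic: T₂/T₁ = (P₂/P₁)^((γ−1)/γ).
For a monatomic ideal gas γ = 5/3, so (γ−1)/γ = 2/5.
T₂ = 502 × (12.8/1.98)^(2/5) = 1059 K.

T₂ ≈ 1060 K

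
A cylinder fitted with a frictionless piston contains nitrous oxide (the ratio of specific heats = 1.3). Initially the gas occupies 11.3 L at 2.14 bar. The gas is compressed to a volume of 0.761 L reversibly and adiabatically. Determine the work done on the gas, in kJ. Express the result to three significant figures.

P₂ = P₁(V₁/V₂)^γ = 2.14×(11.3/0.761)^(1.3) = 71.39 bar.
For a reversible adiabat, W_by_gas = (P₁V₁ − P₂V₂)/(γ−1).
W_by = (214000×0.0113 − 7.139×10^6×0.000761) / (0.3) = -10050 J.
W_on_gas = −W_by = 10050 J.

W ≈ 10.0 kJ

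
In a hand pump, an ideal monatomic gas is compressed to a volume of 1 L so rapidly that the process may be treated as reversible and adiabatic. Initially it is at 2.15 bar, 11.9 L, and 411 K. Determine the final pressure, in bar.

P₂ ≈ 133 bar

Since PV^γ is constant along a reversible adiabat, P₂ = P₁ (V₁/V₂)^γ.
γ = 5/3 for a monatomic ideal gas.
P₂ = 2.15 × (11.9/1)^(5/3) = 133.4 bar.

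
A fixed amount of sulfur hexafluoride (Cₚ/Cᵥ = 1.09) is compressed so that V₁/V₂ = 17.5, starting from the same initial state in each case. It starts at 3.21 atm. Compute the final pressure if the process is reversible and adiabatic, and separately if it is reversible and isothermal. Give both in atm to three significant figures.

Isothermal: P₂ = P₁(V₁/V₂) = 3.21×17.5 = 56.17 atm.
Adiabatic: P₂ = P₁(V₁/V₂)^γ = 3.21×17.5^(1.09) = 72.68 atm.

adiabatic: 72.7 atm; isothermal: 56.2 atm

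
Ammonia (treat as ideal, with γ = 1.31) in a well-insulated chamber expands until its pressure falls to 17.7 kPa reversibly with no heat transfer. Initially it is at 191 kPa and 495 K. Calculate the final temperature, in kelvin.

Along an adiabat T P^((1−γ)/γ) is constant, so T₂ = T₁ (P₂/P₁)^((γ−1)/γ).
T₂ = 495 × (17.7/191)^(0.237) = 281.9 K.

T₂ ≈ 282 K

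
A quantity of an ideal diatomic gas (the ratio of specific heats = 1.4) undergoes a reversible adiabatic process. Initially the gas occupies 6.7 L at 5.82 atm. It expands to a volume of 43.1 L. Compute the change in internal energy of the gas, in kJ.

ΔU ≈ -5.19 kJ

P₂ = P₁(V₁/V₂)^γ = 5.82×(6.7/43.1)^(1.4) = 0.4297 atm.
For a reversible adiabat, W_by_gas = (P₁V₁ − P₂V₂)/(γ−1).
W_by = (589700×0.0067 − 43540×0.0431) / (0.4) = 5186 J.
Q = 0 ⇒ ΔU = −W_by = -5186 J.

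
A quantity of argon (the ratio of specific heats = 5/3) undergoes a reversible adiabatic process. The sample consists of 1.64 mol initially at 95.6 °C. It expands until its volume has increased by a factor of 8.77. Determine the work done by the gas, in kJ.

Adiabatic: T₁V₁^(γ−1) = T₂V₂^(γ−1) ⇒ T₂ = T₁ (V₁/V₂)^(γ−1).
T₁ = 95.6 °C = 368.8 K.
T₂ = 368.8 × (1/8.77)^(2/3) = 86.71 K.
Q = 0, so ΔU = W_on_gas = nCᵥΔT with Cᵥ = R/(γ−1) = 12.47 J/(mol·K).
ΔU = 1.64 × 12.47 × (86.71 − 368.8) = -5768 J.
Work done by the gas = −ΔU = 5768 J.

W ≈ 5.77 kJ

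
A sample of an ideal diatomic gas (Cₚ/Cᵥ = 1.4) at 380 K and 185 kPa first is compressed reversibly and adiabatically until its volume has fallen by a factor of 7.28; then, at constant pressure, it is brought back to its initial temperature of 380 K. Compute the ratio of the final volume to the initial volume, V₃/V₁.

V₃/V₁ ≈ 0.0621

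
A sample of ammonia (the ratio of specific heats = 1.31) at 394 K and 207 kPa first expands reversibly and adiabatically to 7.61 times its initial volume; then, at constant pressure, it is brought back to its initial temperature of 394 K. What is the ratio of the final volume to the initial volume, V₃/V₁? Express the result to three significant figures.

V₃/V₁ ≈ 14.3

Adiabatic step: V₂/V₁ = 7.61; T₂ = T₁·(1/7.61)^(0.31) = 210 K.
Isobaric step: V₃/V₂ = T₃/T₂ = 394/210.
V₃/V₁ = (V₂/V₁)(V₃/V₂) = 7.61 × (394/210) = 14.28.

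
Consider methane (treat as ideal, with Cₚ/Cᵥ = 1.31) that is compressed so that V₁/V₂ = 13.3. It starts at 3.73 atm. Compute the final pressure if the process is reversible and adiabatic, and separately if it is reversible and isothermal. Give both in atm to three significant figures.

adiabatic: 111 atm; isothermal: 49.6 atm

Isothermal: P₂ = P₁(V₁/V₂) = 3.73×13.3 = 49.61 atm.
Adiabatic: P₂ = P₁(V₁/V₂)^γ = 3.73×13.3^(1.31) = 110.7 atm.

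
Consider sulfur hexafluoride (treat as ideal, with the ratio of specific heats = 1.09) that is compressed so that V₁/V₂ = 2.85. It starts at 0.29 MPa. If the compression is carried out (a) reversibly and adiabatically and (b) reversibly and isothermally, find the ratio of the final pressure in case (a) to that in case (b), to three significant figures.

P_adiabatic / P_isothermal ≈ 1.10

Isothermal: P_b = P₁(V₁/V₂) = 0.29×2.85.
Adiabatic: P_a = P₁(V₁/V₂)^γ = 0.29×2.85^(1.09).
P_a/P_b = (V₁/V₂)^(γ−1) = 2.85^(0.09) = 1.099.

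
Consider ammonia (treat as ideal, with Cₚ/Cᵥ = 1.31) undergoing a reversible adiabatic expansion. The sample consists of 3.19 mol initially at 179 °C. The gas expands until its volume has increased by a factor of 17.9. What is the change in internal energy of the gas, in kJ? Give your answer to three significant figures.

ΔU ≈ -22.9 kJ

For a reversible adiabat TV^(γ−1) is constant, so T₂ = T₁ (V₁/V₂)^(γ−1).
T₁ = 179 °C = 452.1 K.
T₂ = 452.1 × (1/17.9)^(0.31) = 184.9 K.
Q = 0, so ΔU = W_on_gas = nCᵥΔT with Cᵥ = R/(γ−1) = 26.82 J/(mol·K).
ΔU = 3.19 × 26.82 × (184.9 − 452.1) = -22870 J.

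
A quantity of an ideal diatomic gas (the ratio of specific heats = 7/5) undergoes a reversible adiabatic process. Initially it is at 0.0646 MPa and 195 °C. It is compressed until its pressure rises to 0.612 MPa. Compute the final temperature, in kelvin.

Along an adiabat T P^((1−γ)/γ) is constant, so T₂ = T₁ (P₂/P₁)^((γ−1)/γ).
T₁ = 195 °C = 468.1 K.
T₂ = 468.1 × (0.612/0.0646)^(2/7) = 890 K.

T₂ ≈ 890 K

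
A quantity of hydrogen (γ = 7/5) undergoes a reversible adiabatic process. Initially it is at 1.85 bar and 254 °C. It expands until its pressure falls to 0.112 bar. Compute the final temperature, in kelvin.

T₂ ≈ 237 K

Adiabatic: T₂/T₁ = (P₂/P₁)^((γ−1)/γ).
T₁ = 254 °C = 527.1 K.
T₂ = 527.1 × (0.112/1.85)^(2/7) = 236.6 K.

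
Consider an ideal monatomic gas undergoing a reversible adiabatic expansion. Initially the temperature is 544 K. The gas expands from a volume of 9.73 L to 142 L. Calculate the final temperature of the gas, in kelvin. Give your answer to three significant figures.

T₂ ≈ 91.1 K

For a reversible adiabat TV^(γ−1) is constant, so T₂ = T₁ (V₁/V₂)^(γ−1).
For a monatomic ideal gas γ = 5/3, so γ−1 = 2/3.
T₂ = 544 × (9.73/142)^(2/3) = 91.09 K.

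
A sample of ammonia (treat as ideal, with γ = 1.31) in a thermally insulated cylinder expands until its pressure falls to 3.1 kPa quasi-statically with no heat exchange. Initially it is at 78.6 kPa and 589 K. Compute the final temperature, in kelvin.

Adiabatic: T₂/T₁ = (P₂/P₁)^((γ−1)/γ).
T₂ = 589 × (3.1/78.6)^(0.237) = 274.1 K.

T₂ ≈ 274 K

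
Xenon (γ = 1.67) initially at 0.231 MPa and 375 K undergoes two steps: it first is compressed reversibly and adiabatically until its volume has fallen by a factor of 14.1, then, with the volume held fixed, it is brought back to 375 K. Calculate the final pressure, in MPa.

P₃ ≈ 3.26 MPa

Adiabatic step (PV^γ = const): P₂ = 0.231×14.1^(1.67) = 19.18 MPa; T₂ = 375×14.1^(0.67) = 2208 K.
Isochoric: P₃ = P₂(T₃/T₂) = 19.18 × (375/2208) = 3.257 MPa.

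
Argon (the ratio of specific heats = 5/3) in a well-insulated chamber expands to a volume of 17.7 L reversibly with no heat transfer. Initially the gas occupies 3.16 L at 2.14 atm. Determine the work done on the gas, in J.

W ≈ -702 J

P₂ = P₁(V₁/V₂)^γ = 2.14×(3.16/17.7)^(5/3) = 0.1211 atm.
For a reversible adiabat, W_by_gas = (P₁V₁ − P₂V₂)/(γ−1).
W_by = (216800×0.00316 − 12270×0.0177) / (2/3) = 701.9 J.
W_on_gas = −W_by = -701.9 J.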